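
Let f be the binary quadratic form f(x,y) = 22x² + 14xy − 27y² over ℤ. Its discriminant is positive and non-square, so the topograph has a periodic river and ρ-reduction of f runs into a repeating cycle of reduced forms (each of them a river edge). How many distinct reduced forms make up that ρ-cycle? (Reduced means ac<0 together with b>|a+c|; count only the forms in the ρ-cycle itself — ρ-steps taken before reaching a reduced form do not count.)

D = 2572, ⌊√D⌋ = 50
river: ρ → (-27,40,9)
river: ρ → (9,50,-2)
river: ρ → (-2,50,9)
river: ρ → (9,40,-27)
river: ρ → (-27,14,22)
river: ρ → (22,30,-19)
river: ρ → (-19,46,6)
river: ρ → (6,50,-3)
river: ρ → (-3,46,38)
river: ρ → (38,30,-11)
river: ρ → (-11,36,29)
river: ρ → (29,22,-18)
river: ρ → (-18,50,1)
river: ρ → (1,50,-18)
river: ρ → (-18,22,29)
river: ρ → (29,36,-11)
river: ρ → (-11,30,38)
river: ρ → (38,46,-3)
river: ρ → (-3,50,6)
river: ρ → (6,46,-19)
river: ρ → (-19,30,22)
river: ρ → (22,14,-27)
ρ-cycle length = 22 (tail of 0 descent steps not counted)

22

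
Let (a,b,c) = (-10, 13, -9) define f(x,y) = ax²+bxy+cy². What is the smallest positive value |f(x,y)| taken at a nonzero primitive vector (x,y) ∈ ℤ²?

translate: b→7 (≡-13 mod 20), so (10,-13,9)→(10,7,6)
flip: (10,7,6)→(6,-7,10)
translate: b→5 (≡-7 mod 12), so (6,-7,10)→(6,5,9)
reduced (well bottom): (6,5,9) with a≤c, −a<b≤a
well minimum |f| = |-6| = 6 (negative-definite)

6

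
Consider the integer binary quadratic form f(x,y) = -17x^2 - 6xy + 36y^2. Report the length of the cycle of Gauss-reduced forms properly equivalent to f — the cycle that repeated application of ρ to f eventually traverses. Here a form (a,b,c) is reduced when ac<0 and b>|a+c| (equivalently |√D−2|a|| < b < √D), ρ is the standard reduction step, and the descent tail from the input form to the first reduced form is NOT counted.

D = 2484, ⌊√D⌋ = 49
descent: ρ → (36,6,-17)
descent: ρ → (-17,28,25)  [lands on river]
river: ρ → (25,22,-20)
river: ρ → (-20,18,27)
river: ρ → (27,36,-11)
river: ρ → (-11,30,36)
river: ρ → (36,42,-5)
river: ρ → (-5,48,9)
river: ρ → (9,42,-20)
river: ρ → (-20,38,13)
river: ρ → (13,40,-17)
ρ-cycle length = 10 (tail of 2 descent steps not counted)

10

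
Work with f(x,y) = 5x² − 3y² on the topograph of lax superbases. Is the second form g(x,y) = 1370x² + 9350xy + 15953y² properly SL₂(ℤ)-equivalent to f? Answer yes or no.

D₁ = 60, D₂ = 60
river cycle of f (length 2): (-3, 6, 2), (2, 6, -3)
river cycle of g (length 2): (-3, 6, 2), (2, 6, -3)
cycles coincide ⇒ equivalent

yes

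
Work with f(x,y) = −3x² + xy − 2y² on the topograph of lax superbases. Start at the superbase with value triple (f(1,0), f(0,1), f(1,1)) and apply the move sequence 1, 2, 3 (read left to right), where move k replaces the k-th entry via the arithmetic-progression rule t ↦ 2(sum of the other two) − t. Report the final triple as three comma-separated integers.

start (-3,-2,-4) = (f(1,0),f(0,1),f(1,1))
replace slot 1: 2·((-2)+(-4)) − (-3) = -9 → (-9,-2,-4)
replace slot 2: 2·((-9)+(-4)) − (-2) = -24 → (-9,-24,-4)
replace slot 3: 2·((-9)+(-24)) − (-4) = -62 → (-9,-24,-62)

-9,-24,-62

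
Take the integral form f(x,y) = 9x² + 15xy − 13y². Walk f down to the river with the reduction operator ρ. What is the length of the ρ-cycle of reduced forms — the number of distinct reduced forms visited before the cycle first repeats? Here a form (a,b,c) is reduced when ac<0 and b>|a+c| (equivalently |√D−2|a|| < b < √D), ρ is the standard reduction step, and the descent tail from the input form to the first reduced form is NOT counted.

D = 693, ⌊√D⌋ = 26
river: ρ → (-13,11,11)
river: ρ → (11,11,-13)
river: ρ → (-13,15,9)
river: ρ → (9,21,-7)
river: ρ → (-7,21,9)
river: ρ → (9,15,-13)
ρ-cycle length = 6 (tail of 0 descent steps not counted)

6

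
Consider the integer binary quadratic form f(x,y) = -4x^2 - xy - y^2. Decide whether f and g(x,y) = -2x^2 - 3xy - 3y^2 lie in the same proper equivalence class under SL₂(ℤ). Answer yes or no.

D₁ = -15, D₂ = -15
f is negative-definite; reduce −f:
−f: flip: (4,1,1)→(1,-1,4)
−f: translate: b→1 (≡-1 mod 2), so (1,-1,4)→(1,1,4)
−f: reduced (well bottom): (1,1,4) with a≤c, −a<b≤a
flip sign back: reduced form of f is (-1,-1,-4)
g is negative-definite; reduce −g:
−g: translate: b→-1 (≡3 mod 4), so (2,3,3)→(2,-1,2)
−g: flip: (2,-1,2)→(2,1,2)
−g: reduced (well bottom): (2,1,2) with a≤c, −a<b≤a
flip sign back: reduced form of g is (-2,-1,-2)
reduced forms (-1, -1, -4) vs (-2, -1, -2) ⇒ inequivalent

no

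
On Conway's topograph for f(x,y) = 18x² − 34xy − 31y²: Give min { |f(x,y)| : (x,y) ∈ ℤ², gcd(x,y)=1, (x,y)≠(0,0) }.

descent: ρ → (-31,34,18)  [lands on river]
river: ρ → (18,38,-27)
river: ρ → (-27,16,29)
river: ρ → (29,42,-14)
river: ρ → (-14,42,29)
river: ρ → (29,16,-27)
river: ρ → (-27,38,18)
river: ρ → (18,34,-31)
river: ρ → (-31,28,21)
river: ρ → (21,56,-3)
river: ρ → (-3,58,2)
river: ρ → (2,58,-3)
river: ρ → (-3,56,21)
river: ρ → (21,28,-31)
closes: descent 1, river 14
min |a| on river = 2

2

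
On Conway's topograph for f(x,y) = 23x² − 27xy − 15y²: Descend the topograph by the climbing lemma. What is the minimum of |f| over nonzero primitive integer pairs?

descent: ρ → (-15,27,23)  [lands on river]
river: ρ → (23,19,-19)
river: ρ → (-19,19,23)
river: ρ → (23,27,-15)
river: ρ → (-15,33,17)
river: ρ → (17,35,-13)
river: ρ → (-13,43,5)
river: ρ → (5,37,-37)
river: ρ → (-37,37,5)
river: ρ → (5,43,-13)
river: ρ → (-13,35,17)
river: ρ → (17,33,-15)
closes: descent 1, river 12
min |a| on river = 5

5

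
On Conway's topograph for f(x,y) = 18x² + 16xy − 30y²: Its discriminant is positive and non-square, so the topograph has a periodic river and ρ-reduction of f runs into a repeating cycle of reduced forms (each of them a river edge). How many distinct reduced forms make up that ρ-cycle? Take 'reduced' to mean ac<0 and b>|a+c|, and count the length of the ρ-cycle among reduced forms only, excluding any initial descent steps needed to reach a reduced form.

D = 2416, ⌊√D⌋ = 49
river: ρ → (-30,44,4)
river: ρ → (4,44,-30)
river: ρ → (-30,16,18)
river: ρ → (18,20,-28)
river: ρ → (-28,36,10)
river: ρ → (10,44,-12)
river: ρ → (-12,28,34)
river: ρ → (34,40,-6)
river: ρ → (-6,44,20)
river: ρ → (20,36,-14)
river: ρ → (-14,48,2)
river: ρ → (2,48,-14)
river: ρ → (-14,36,20)
river: ρ → (20,44,-6)
river: ρ → (-6,40,34)
river: ρ → (34,28,-12)
river: ρ → (-12,44,10)
river: ρ → (10,36,-28)
river: ρ → (-28,20,18)
river: ρ → (18,16,-30)
ρ-cycle length = 20 (tail of 0 descent steps not counted)

20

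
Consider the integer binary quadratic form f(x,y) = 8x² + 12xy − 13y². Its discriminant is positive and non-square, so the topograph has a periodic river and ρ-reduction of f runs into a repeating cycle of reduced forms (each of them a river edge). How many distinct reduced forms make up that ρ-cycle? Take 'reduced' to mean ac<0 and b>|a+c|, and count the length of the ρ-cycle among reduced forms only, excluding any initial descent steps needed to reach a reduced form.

D = 560, ⌊√D⌋ = 23
river: ρ → (-13,14,7)
river: ρ → (7,14,-13)
river: ρ → (-13,12,8)
river: ρ → (8,20,-5)
river: ρ → (-5,20,8)
river: ρ → (8,12,-13)
ρ-cycle length = 6 (tail of 0 descent steps not counted)

6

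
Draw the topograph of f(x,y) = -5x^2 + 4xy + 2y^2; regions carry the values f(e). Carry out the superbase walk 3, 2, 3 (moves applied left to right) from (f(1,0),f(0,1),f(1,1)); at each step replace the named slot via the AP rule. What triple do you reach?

start (-5,2,1) = (f(1,0),f(0,1),f(1,1))
replace slot 3: 2·((-5)+2) − 1 = -7 → (-5,2,-7)
replace slot 2: 2·((-5)+(-7)) − 2 = -26 → (-5,-26,-7)
replace slot 3: 2·((-5)+(-26)) − (-7) = -55 → (-5,-26,-55)

-5,-26,-55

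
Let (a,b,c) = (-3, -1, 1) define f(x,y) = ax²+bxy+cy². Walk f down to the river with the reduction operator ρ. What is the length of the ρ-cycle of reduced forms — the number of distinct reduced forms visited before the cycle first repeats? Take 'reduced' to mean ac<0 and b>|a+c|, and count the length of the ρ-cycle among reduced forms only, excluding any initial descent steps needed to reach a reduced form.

D = 13, ⌊√D⌋ = 3
descent: ρ → (1,3,-1)  [lands on river]
river: ρ → (-1,3,1)
ρ-cycle length = 2 (tail of 1 descent step not counted)

2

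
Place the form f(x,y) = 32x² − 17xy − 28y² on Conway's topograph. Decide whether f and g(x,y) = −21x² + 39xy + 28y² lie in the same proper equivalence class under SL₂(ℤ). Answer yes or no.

D₁ = 3873, D₂ = 3873
river cycle of f (length 20): (-28, 17, 32), (32, 47, -13), (-13, 57, 12), (12, 39, -49), (-49, 59, 2), (2, 61, -19), (-19, 53, 14), (14, 59, -7), (-7, 53, 38), (38, 23, -22), … (10 more)
river cycle of g (length 20): (28, 17, -32), (-32, 47, 13), (13, 57, -12), (-12, 39, 49), (49, 59, -2), (-2, 61, 19), (19, 53, -14), (-14, 59, 7), (7, 53, -38), (-38, 23, 22), … (10 more)
cycles differ ⇒ inequivalent

no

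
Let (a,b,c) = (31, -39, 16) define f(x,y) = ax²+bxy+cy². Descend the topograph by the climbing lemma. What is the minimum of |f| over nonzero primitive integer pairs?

translate: b→23 (≡-39 mod 62), so (31,-39,16)→(31,23,8)
flip: (31,23,8)→(8,-23,31)
translate: b→-7 (≡-23 mod 16), so (8,-23,31)→(8,-7,16)
reduced (well bottom): (8,-7,16) with a≤c, −a<b≤a
well minimum = a = 8

8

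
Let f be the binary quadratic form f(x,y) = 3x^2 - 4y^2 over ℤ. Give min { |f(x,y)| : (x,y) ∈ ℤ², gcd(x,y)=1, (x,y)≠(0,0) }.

descent: ρ → (-4,0,3)
descent: ρ → (3,6,-1)  [lands on river]
river: ρ → (-1,6,3)
closes: descent 2, river 2
min |a| on river = 1

1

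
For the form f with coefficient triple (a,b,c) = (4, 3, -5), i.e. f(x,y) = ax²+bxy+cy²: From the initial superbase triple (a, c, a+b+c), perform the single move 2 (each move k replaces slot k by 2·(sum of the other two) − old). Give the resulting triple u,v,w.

start (4,-5,2) = (f(1,0),f(0,1),f(1,1))
replace slot 2: 2·(4+2) − (-5) = 17 → (4,17,2)

4,17,2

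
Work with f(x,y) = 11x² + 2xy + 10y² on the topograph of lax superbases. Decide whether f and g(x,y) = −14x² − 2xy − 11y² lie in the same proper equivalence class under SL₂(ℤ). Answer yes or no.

D₁ = -436, D₂ = -612
discriminants differ ⇒ not SL₂(ℤ)-equivalent

no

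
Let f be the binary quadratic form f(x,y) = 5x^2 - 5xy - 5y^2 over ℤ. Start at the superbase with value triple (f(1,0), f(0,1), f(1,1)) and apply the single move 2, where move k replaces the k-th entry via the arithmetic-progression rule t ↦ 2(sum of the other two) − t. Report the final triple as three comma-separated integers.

start (5,-5,-5) = (f(1,0),f(0,1),f(1,1))
replace slot 2: 2·(5+(-5)) − (-5) = 5 → (5,5,-5)

5,5,-5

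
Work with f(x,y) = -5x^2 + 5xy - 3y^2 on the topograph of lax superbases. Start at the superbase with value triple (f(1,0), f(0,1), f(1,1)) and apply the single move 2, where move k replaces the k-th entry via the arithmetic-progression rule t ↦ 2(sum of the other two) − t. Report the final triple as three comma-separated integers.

start (-5,-3,-3) = (f(1,0),f(0,1),f(1,1))
replace slot 2: 2·((-5)+(-3)) − (-3) = -13 → (-5,-13,-3)

-5,-13,-3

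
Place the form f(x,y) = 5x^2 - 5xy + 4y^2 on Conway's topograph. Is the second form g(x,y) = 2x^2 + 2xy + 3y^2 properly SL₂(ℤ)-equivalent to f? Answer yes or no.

D₁ = -55, D₂ = -20
discriminants differ ⇒ not SL₂(ℤ)-equivalent

no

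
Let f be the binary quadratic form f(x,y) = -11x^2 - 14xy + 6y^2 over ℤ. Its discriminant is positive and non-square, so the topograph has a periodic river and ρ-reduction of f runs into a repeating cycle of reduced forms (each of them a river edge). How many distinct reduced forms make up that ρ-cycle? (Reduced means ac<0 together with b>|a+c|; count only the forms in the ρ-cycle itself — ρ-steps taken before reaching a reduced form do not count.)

D = 460, ⌊√D⌋ = 21
descent: ρ → (6,14,-11)  [lands on river]
river: ρ → (-11,8,9)
river: ρ → (9,10,-10)
river: ρ → (-10,10,9)
river: ρ → (9,8,-11)
river: ρ → (-11,14,6)
river: ρ → (6,10,-15)
river: ρ → (-15,20,1)
river: ρ → (1,20,-15)
river: ρ → (-15,10,6)
ρ-cycle length = 10 (tail of 1 descent step not counted)

10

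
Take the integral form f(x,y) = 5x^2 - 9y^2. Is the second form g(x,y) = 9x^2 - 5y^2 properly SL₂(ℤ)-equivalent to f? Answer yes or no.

D₁ = 180, D₂ = 180
river cycle of f (length 6): (5, 10, -4), (-4, 6, 9), (9, 12, -1), (-1, 12, 9), (9, 6, -4), (-4, 10, 5)
river cycle of g (length 6): (-5, 10, 4), (4, 6, -9), (-9, 12, 1), (1, 12, -9), (-9, 6, 4), (4, 10, -5)
cycles differ ⇒ inequivalent

no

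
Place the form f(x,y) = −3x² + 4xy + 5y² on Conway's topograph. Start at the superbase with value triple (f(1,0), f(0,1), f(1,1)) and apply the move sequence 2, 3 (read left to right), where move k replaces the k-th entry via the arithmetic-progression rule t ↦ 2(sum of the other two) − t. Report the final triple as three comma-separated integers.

start (-3,5,6) = (f(1,0),f(0,1),f(1,1))
replace slot 2: 2·((-3)+6) − 5 = 1 → (-3,1,6)
replace slot 3: 2·((-3)+1) − 6 = -10 → (-3,1,-10)

-3,1,-10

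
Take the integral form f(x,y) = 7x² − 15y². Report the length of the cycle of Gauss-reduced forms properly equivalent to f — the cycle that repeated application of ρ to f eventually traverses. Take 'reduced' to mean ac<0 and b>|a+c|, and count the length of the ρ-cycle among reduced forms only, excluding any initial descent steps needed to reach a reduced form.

D = 420, ⌊√D⌋ = 20
descent: ρ → (-15,0,7)
descent: ρ → (7,14,-8)  [lands on river]
river: ρ → (-8,18,3)
river: ρ → (3,18,-8)
river: ρ → (-8,14,7)
ρ-cycle length = 4 (tail of 2 descent steps not counted)

4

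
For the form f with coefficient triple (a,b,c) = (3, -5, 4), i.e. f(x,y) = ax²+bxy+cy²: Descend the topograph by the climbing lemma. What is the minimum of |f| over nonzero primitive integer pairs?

translate: b→1 (≡-5 mod 6), so (3,-5,4)→(3,1,2)
flip: (3,1,2)→(2,-1,3)
reduced (well bottom): (2,-1,3) with a≤c, −a<b≤a
well minimum = a = 2

2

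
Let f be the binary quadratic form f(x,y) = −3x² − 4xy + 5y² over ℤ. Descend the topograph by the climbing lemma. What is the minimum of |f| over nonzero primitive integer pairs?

descent: ρ → (5,4,-3)  [lands on river]
river: ρ → (-3,8,1)
river: ρ → (1,8,-3)
river: ρ → (-3,4,5)
river: ρ → (5,6,-2)
river: ρ → (-2,6,5)
closes: descent 1, river 6
min |a| on river = 1

1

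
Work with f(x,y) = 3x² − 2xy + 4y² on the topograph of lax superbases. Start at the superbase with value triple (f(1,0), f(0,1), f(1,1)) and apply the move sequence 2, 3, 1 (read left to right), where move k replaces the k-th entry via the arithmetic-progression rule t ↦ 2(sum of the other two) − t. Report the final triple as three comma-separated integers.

start (3,4,5) = (f(1,0),f(0,1),f(1,1))
replace slot 2: 2·(3+5) − 4 = 12 → (3,12,5)
replace slot 3: 2·(3+12) − 5 = 25 → (3,12,25)
replace slot 1: 2·(12+25) − 3 = 71 → (71,12,25)

71,12,25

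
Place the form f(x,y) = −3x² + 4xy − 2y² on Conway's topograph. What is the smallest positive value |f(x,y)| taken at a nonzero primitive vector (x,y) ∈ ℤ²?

translate: b→2 (≡-4 mod 6), so (3,-4,2)→(3,2,1)
flip: (3,2,1)→(1,-2,3)
translate: b→0 (≡-2 mod 2), so (1,-2,3)→(1,0,2)
reduced (well bottom): (1,0,2) with a≤c, −a<b≤a
well minimum |f| = |-1| = 1 (negative-definite)

1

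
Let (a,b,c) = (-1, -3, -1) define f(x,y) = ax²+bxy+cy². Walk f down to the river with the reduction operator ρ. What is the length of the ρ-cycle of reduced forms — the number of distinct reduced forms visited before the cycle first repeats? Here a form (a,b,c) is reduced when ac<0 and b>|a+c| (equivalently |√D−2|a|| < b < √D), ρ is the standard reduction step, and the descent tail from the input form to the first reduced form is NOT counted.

D = 5, ⌊√D⌋ = 2
descent: ρ → (-1,1,1)  [lands on river]
river: ρ → (1,1,-1)
ρ-cycle length = 2 (tail of 1 descent step not counted)

2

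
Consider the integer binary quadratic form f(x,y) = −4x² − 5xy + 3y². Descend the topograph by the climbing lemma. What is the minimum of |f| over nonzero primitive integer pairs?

descent: ρ → (3,5,-4)  [lands on river]
river: ρ → (-4,3,4)
river: ρ → (4,5,-3)
river: ρ → (-3,7,2)
river: ρ → (2,5,-6)
river: ρ → (-6,7,1)
river: ρ → (1,7,-6)
river: ρ → (-6,5,2)
river: ρ → (2,7,-3)
river: ρ → (-3,5,4)
river: ρ → (4,3,-4)
river: ρ → (-4,5,3)
river: ρ → (3,7,-2)
river: ρ → (-2,5,6)
river: ρ → (6,7,-1)
river: ρ → (-1,7,6)
river: ρ → (6,5,-2)
river: ρ → (-2,7,3)
closes: descent 1, river 18
min |a| on river = 1

1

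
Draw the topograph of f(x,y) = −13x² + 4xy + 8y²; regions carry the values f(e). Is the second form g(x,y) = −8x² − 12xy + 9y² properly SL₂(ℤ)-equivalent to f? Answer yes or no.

D₁ = 432, D₂ = 432
river cycle of f (length 8): (8, 12, -9), (-9, 6, 11), (11, 16, -4), (-4, 16, 11), (11, 6, -9), (-9, 12, 8), (8, 20, -1), (-1, 20, 8)
river cycle of g (length 8): (9, 12, -8), (-8, 20, 1), (1, 20, -8), (-8, 12, 9), (9, 6, -11), (-11, 16, 4), (4, 16, -11), (-11, 6, 9)
cycles differ ⇒ inequivalent

no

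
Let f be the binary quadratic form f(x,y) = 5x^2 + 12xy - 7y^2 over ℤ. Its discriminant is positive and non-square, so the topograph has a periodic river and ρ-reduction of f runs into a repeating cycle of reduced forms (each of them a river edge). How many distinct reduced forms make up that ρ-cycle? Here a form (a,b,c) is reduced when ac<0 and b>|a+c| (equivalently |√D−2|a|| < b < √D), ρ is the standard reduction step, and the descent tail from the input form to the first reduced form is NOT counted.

D = 284, ⌊√D⌋ = 16
river: ρ → (-7,16,1)
river: ρ → (1,16,-7)
river: ρ → (-7,12,5)
river: ρ → (5,8,-11)
river: ρ → (-11,14,2)
river: ρ → (2,14,-11)
river: ρ → (-11,8,5)
river: ρ → (5,12,-7)
ρ-cycle length = 8 (tail of 0 descent steps not counted)

8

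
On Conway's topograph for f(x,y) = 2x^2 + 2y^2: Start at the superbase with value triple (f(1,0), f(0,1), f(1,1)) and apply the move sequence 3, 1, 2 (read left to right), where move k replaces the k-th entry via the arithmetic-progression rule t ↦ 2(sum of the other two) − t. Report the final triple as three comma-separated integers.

start (2,2,4) = (f(1,0),f(0,1),f(1,1))
replace slot 3: 2·(2+2) − 4 = 4 → (2,2,4)
replace slot 1: 2·(2+4) − 2 = 10 → (10,2,4)
replace slot 2: 2·(10+4) − 2 = 26 → (10,26,4)

10,26,4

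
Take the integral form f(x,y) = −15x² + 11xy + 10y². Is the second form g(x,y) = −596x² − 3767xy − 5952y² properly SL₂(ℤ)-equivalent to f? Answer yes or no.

D₁ = 721, D₂ = 721
river cycle of f (length 36): (10, 9, -16), (-16, 23, 3), (3, 25, -8), (-8, 23, 6), (6, 25, -4), (-4, 23, 12), (12, 25, -2), (-2, 23, 24), (24, 25, -1), (-1, 25, 24), … (26 more)
river cycle of g (length 36): (-15, 11, 10), (10, 9, -16), (-16, 23, 3), (3, 25, -8), (-8, 23, 6), (6, 25, -4), (-4, 23, 12), (12, 25, -2), (-2, 23, 24), (24, 25, -1), … (26 more)
cycles coincide ⇒ equivalent

yes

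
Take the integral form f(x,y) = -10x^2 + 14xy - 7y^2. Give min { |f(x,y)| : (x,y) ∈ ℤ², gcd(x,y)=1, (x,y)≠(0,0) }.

translate: b→6 (≡-14 mod 20), so (10,-14,7)→(10,6,3)
flip: (10,6,3)→(3,-6,10)
translate: b→0 (≡-6 mod 6), so (3,-6,10)→(3,0,7)
reduced (well bottom): (3,0,7) with a≤c, −a<b≤a
well minimum |f| = |-3| = 3 (negative-definite)

3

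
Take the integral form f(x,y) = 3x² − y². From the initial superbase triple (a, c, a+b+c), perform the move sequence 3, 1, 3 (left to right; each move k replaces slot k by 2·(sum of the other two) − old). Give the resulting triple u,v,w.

start (3,-1,2) = (f(1,0),f(0,1),f(1,1))
replace slot 3: 2·(3+(-1)) − 2 = 2 → (3,-1,2)
replace slot 1: 2·((-1)+2) − 3 = -1 → (-1,-1,2)
replace slot 3: 2·((-1)+(-1)) − 2 = -6 → (-1,-1,-6)

-1,-1,-6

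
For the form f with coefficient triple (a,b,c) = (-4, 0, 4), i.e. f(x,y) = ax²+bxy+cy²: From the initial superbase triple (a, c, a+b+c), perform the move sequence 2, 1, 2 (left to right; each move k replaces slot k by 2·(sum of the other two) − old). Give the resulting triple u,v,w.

start (-4,4,0) = (f(1,0),f(0,1),f(1,1))
replace slot 2: 2·((-4)+0) − 4 = -12 → (-4,-12,0)
replace slot 1: 2·((-12)+0) − (-4) = -20 → (-20,-12,0)
replace slot 2: 2·((-20)+0) − (-12) = -28 → (-20,-28,0)

-20,-28,0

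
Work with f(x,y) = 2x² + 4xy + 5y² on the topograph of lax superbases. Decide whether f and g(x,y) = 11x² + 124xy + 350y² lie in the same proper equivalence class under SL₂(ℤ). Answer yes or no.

D₁ = -24, D₂ = -24
f: translate: b→0 (≡4 mod 4), so (2,4,5)→(2,0,3)
f: reduced (well bottom): (2,0,3) with a≤c, −a<b≤a
g: translate: b→-8 (≡124 mod 22), so (11,124,350)→(11,-8,2)
g: flip: (11,-8,2)→(2,8,11)
g: translate: b→0 (≡8 mod 4), so (2,8,11)→(2,0,3)
g: reduced (well bottom): (2,0,3) with a≤c, −a<b≤a
reduced forms (2, 0, 3) vs (2, 0, 3) ⇒ equivalent

yes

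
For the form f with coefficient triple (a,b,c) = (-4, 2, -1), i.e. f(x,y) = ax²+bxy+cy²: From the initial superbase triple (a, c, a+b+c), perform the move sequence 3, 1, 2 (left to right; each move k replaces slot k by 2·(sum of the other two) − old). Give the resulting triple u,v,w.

start (-4,-1,-3) = (f(1,0),f(0,1),f(1,1))
replace slot 3: 2·((-4)+(-1)) − (-3) = -7 → (-4,-1,-7)
replace slot 1: 2·((-1)+(-7)) − (-4) = -12 → (-12,-1,-7)
replace slot 2: 2·((-12)+(-7)) − (-1) = -37 → (-12,-37,-7)

-12,-37,-7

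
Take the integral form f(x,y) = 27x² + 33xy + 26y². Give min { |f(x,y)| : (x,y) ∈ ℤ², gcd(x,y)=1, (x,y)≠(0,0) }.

translate: b→-21 (≡33 mod 54), so (27,33,26)→(27,-21,20)
flip: (27,-21,20)→(20,21,27)
translate: b→-19 (≡21 mod 40), so (20,21,27)→(20,-19,26)
reduced (well bottom): (20,-19,26) with a≤c, −a<b≤a
well minimum = a = 20

20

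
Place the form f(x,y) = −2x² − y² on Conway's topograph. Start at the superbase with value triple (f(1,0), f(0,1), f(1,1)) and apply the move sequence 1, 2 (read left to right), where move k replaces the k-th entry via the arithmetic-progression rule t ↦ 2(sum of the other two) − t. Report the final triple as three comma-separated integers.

start (-2,-1,-3) = (f(1,0),f(0,1),f(1,1))
replace slot 1: 2·((-1)+(-3)) − (-2) = -6 → (-6,-1,-3)
replace slot 2: 2·((-6)+(-3)) − (-1) = -17 → (-6,-17,-3)

-6,-17,-3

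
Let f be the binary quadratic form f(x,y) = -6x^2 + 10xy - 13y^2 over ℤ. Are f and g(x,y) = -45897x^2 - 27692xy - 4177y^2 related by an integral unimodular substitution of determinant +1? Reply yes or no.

D₁ = -212, D₂ = -212
f is negative-definite; reduce −f:
−f: translate: b→2 (≡-10 mod 12), so (6,-10,13)→(6,2,9)
−f: reduced (well bottom): (6,2,9) with a≤c, −a<b≤a
flip sign back: reduced form of f is (-6,-2,-9)
g is negative-definite; reduce −g:
−g: flip: (45897,27692,4177)→(4177,-27692,45897)
−g: translate: b→-2630 (≡-27692 mod 8354), so (4177,-27692,45897)→(4177,-2630,414)
−g: flip: (4177,-2630,414)→(414,2630,4177)
−g: translate: b→146 (≡2630 mod 828), so (414,2630,4177)→(414,146,13)
−g: flip: (414,146,13)→(13,-146,414)
−g: translate: b→10 (≡-146 mod 26), so (13,-146,414)→(13,10,6)
−g: flip: (13,10,6)→(6,-10,13)
−g: translate: b→2 (≡-10 mod 12), so (6,-10,13)→(6,2,9)
−g: reduced (well bottom): (6,2,9) with a≤c, −a<b≤a
flip sign back: reduced form of g is (-6,-2,-9)
reduced forms (-6, -2, -9) vs (-6, -2, -9) ⇒ equivalent

yes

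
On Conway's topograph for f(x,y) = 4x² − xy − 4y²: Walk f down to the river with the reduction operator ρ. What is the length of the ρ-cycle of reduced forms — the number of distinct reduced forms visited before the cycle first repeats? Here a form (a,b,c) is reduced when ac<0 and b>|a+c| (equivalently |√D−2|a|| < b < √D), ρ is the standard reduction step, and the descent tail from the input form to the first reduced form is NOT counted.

D = 65, ⌊√D⌋ = 8
descent: ρ → (-4,1,4)  [lands on river]
river: ρ → (4,7,-1)
river: ρ → (-1,7,4)
river: ρ → (4,1,-4)
river: ρ → (-4,7,1)
river: ρ → (1,7,-4)
ρ-cycle length = 6 (tail of 1 descent step not counted)

6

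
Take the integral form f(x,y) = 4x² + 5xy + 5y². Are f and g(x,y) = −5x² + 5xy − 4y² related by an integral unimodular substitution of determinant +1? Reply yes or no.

D₁ = -55, D₂ = -55
f: translate: b→-3 (≡5 mod 8), so (4,5,5)→(4,-3,4)
f: flip: (4,-3,4)→(4,3,4)
f: reduced (well bottom): (4,3,4) with a≤c, −a<b≤a
g is negative-definite; reduce −g:
−g: translate: b→5 (≡-5 mod 10), so (5,-5,4)→(5,5,4)
−g: flip: (5,5,4)→(4,-5,5)
−g: translate: b→3 (≡-5 mod 8), so (4,-5,5)→(4,3,4)
−g: reduced (well bottom): (4,3,4) with a≤c, −a<b≤a
flip sign back: reduced form of g is (-4,-3,-4)
reduced forms (4, 3, 4) vs (-4, -3, -4) ⇒ inequivalent

no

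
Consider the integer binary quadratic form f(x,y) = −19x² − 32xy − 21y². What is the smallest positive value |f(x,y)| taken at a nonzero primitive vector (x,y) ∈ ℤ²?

translate: b→-6 (≡32 mod 38), so (19,32,21)→(19,-6,8)
flip: (19,-6,8)→(8,6,19)
reduced (well bottom): (8,6,19) with a≤c, −a<b≤a
well minimum |f| = |-8| = 8 (negative-definite)

8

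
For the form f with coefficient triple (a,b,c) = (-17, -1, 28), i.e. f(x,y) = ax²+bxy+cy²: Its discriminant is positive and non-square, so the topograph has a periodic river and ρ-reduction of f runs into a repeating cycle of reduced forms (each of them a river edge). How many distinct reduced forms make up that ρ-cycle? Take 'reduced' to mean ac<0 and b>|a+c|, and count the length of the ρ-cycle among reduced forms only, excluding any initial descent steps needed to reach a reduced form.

D = 1905, ⌊√D⌋ = 43
descent: ρ → (28,1,-17)
descent: ρ → (-17,33,12)  [lands on river]
river: ρ → (12,39,-8)
river: ρ → (-8,41,7)
river: ρ → (7,43,-2)
river: ρ → (-2,41,28)
river: ρ → (28,15,-15)
river: ρ → (-15,15,28)
river: ρ → (28,41,-2)
river: ρ → (-2,43,7)
river: ρ → (7,41,-8)
river: ρ → (-8,39,12)
river: ρ → (12,33,-17)
river: ρ → (-17,35,10)
river: ρ → (10,25,-32)
river: ρ → (-32,39,3)
river: ρ → (3,39,-32)
river: ρ → (-32,25,10)
river: ρ → (10,35,-17)
ρ-cycle length = 18 (tail of 2 descent steps not counted)

18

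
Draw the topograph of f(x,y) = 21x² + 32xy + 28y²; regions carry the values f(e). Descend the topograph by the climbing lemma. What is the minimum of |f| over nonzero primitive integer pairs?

translate: b→-10 (≡32 mod 42), so (21,32,28)→(21,-10,17)
flip: (21,-10,17)→(17,10,21)
reduced (well bottom): (17,10,21) with a≤c, −a<b≤a
well minimum = a = 17

17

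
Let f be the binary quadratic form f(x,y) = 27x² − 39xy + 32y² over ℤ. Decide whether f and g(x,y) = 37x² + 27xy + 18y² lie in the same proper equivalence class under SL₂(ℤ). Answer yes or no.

D₁ = -1935, D₂ = -1935
f: translate: b→15 (≡-39 mod 54), so (27,-39,32)→(27,15,20)
f: flip: (27,15,20)→(20,-15,27)
f: reduced (well bottom): (20,-15,27) with a≤c, −a<b≤a
g: flip: (37,27,18)→(18,-27,37)
g: translate: b→9 (≡-27 mod 36), so (18,-27,37)→(18,9,28)
g: reduced (well bottom): (18,9,28) with a≤c, −a<b≤a
reduced forms (20, -15, 27) vs (18, 9, 28) ⇒ inequivalent

no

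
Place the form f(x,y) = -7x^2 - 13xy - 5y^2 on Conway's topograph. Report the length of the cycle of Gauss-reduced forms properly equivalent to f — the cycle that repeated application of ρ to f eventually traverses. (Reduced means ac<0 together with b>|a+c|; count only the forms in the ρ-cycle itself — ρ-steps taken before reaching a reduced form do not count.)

D = 29, ⌊√D⌋ = 5
descent: ρ → (-5,3,1)
descent: ρ → (1,5,-1)  [lands on river]
river: ρ → (-1,5,1)
ρ-cycle length = 2 (tail of 2 descent steps not counted)

2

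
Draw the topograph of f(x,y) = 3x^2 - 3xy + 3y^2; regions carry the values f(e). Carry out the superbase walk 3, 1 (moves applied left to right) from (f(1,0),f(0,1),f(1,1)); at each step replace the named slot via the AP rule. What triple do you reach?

start (3,3,3) = (f(1,0),f(0,1),f(1,1))
replace slot 3: 2·(3+3) − 3 = 9 → (3,3,9)
replace slot 1: 2·(3+9) − 3 = 21 → (21,3,9)

21,3,9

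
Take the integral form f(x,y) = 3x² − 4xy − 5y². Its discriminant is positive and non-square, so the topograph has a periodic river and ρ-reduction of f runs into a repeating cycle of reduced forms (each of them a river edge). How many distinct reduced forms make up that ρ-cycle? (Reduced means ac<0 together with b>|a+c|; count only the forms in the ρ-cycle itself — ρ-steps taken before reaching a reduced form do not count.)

D = 76, ⌊√D⌋ = 8
descent: ρ → (-5,4,3)  [lands on river]
river: ρ → (3,8,-1)
river: ρ → (-1,8,3)
river: ρ → (3,4,-5)
river: ρ → (-5,6,2)
river: ρ → (2,6,-5)
ρ-cycle length = 6 (tail of 1 descent step not counted)

6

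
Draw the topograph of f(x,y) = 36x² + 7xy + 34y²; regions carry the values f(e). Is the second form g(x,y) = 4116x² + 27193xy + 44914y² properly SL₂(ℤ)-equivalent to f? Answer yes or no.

D₁ = -4847, D₂ = -4847
f: flip: (36,7,34)→(34,-7,36)
f: reduced (well bottom): (34,-7,36) with a≤c, −a<b≤a
g: translate: b→2497 (≡27193 mod 8232), so (4116,27193,44914)→(4116,2497,379)
g: flip: (4116,2497,379)→(379,-2497,4116)
g: translate: b→-223 (≡-2497 mod 758), so (379,-2497,4116)→(379,-223,36)
g: flip: (379,-223,36)→(36,223,379)
g: translate: b→7 (≡223 mod 72), so (36,223,379)→(36,7,34)
g: flip: (36,7,34)→(34,-7,36)
g: reduced (well bottom): (34,-7,36) with a≤c, −a<b≤a
reduced forms (34, -7, 36) vs (34, -7, 36) ⇒ equivalent

yes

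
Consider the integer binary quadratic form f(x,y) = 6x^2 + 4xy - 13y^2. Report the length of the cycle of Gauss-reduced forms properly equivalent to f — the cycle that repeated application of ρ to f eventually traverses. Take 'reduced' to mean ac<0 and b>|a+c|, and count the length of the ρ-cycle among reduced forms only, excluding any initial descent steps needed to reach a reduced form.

D = 328, ⌊√D⌋ = 18
descent: ρ → (-13,-4,6)
descent: ρ → (6,16,-3)  [lands on river]
river: ρ → (-3,14,11)
river: ρ → (11,8,-6)
river: ρ → (-6,16,3)
river: ρ → (3,14,-11)
river: ρ → (-11,8,6)
ρ-cycle length = 6 (tail of 2 descent steps not counted)

6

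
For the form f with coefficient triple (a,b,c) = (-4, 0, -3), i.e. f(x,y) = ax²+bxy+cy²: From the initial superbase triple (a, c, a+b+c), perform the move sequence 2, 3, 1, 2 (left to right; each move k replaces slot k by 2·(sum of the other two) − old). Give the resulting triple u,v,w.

start (-4,-3,-7) = (f(1,0),f(0,1),f(1,1))
replace slot 2: 2·((-4)+(-7)) − (-3) = -19 → (-4,-19,-7)
replace slot 3: 2·((-4)+(-19)) − (-7) = -39 → (-4,-19,-39)
replace slot 1: 2·((-19)+(-39)) − (-4) = -112 → (-112,-19,-39)
replace slot 2: 2·((-112)+(-39)) − (-19) = -283 → (-112,-283,-39)

-112,-283,-39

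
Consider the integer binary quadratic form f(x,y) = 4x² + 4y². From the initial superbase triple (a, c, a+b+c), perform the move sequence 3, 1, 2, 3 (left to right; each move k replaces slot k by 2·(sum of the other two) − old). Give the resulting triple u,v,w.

start (4,4,8) = (f(1,0),f(0,1),f(1,1))
replace slot 3: 2·(4+4) − 8 = 8 → (4,4,8)
replace slot 1: 2·(4+8) − 4 = 20 → (20,4,8)
replace slot 2: 2·(20+8) − 4 = 52 → (20,52,8)
replace slot 3: 2·(20+52) − 8 = 136 → (20,52,136)

20,52,136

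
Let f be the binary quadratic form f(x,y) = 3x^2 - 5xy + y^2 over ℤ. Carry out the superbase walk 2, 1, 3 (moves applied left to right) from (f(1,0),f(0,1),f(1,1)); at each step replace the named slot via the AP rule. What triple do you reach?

start (3,1,-1) = (f(1,0),f(0,1),f(1,1))
replace slot 2: 2·(3+(-1)) − 1 = 3 → (3,3,-1)
replace slot 1: 2·(3+(-1)) − 3 = 1 → (1,3,-1)
replace slot 3: 2·(1+3) − (-1) = 9 → (1,3,9)

1,3,9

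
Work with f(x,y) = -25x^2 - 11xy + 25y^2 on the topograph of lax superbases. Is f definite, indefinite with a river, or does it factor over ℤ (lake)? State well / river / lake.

D = b²−4ac = (-11)² − 4·(-25)·25 = 2621
D > 0 non-square ⇒ indefinite ⇒ periodic river

river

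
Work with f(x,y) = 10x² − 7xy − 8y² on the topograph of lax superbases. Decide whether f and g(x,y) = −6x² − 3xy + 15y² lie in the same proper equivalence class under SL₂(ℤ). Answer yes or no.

D₁ = 369, D₂ = 369
river cycle of f (length 16): (-8, 7, 10), (10, 13, -5), (-5, 17, 4), (4, 15, -9), (-9, 3, 10), (10, 17, -2), (-2, 19, 1), (1, 19, -2), (-2, 17, 10), (10, 3, -9), … (6 more)
river cycle of g (length 10): (-6, 9, 12), (12, 15, -3), (-3, 15, 12), (12, 9, -6), (-6, 15, 6), (6, 9, -12), (-12, 15, 3), (3, 15, -12), (-12, 9, 6), (6, 15, -6)
cycles differ ⇒ inequivalent

no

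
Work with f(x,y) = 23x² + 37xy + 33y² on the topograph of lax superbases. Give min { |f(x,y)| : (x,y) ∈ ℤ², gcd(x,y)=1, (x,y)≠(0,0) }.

translate: b→-9 (≡37 mod 46), so (23,37,33)→(23,-9,19)
flip: (23,-9,19)→(19,9,23)
reduced (well bottom): (19,9,23) with a≤c, −a<b≤a
well minimum = a = 19

19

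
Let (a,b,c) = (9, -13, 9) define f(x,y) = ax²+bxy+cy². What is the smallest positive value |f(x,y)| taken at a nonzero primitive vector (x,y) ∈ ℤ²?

translate: b→5 (≡-13 mod 18), so (9,-13,9)→(9,5,5)
flip: (9,5,5)→(5,-5,9)
translate: b→5 (≡-5 mod 10), so (5,-5,9)→(5,5,9)
reduced (well bottom): (5,5,9) with a≤c, −a<b≤a
well minimum = a = 5

5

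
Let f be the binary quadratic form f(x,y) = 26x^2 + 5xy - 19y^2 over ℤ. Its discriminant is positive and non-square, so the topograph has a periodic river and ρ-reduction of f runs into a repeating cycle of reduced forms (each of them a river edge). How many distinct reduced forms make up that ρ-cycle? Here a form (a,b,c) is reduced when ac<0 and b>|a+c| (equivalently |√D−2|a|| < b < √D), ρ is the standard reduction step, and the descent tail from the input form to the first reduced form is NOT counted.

D = 2001, ⌊√D⌋ = 44
descent: ρ → (-19,33,12)  [lands on river]
river: ρ → (12,39,-10)
river: ρ → (-10,41,8)
river: ρ → (8,39,-15)
river: ρ → (-15,21,26)
river: ρ → (26,31,-10)
river: ρ → (-10,29,29)
river: ρ → (29,29,-10)
river: ρ → (-10,31,26)
river: ρ → (26,21,-15)
river: ρ → (-15,39,8)
river: ρ → (8,41,-10)
river: ρ → (-10,39,12)
river: ρ → (12,33,-19)
river: ρ → (-19,43,2)
river: ρ → (2,41,-40)
river: ρ → (-40,39,3)
river: ρ → (3,39,-40)
river: ρ → (-40,41,2)
river: ρ → (2,43,-19)
ρ-cycle length = 20 (tail of 1 descent step not counted)

20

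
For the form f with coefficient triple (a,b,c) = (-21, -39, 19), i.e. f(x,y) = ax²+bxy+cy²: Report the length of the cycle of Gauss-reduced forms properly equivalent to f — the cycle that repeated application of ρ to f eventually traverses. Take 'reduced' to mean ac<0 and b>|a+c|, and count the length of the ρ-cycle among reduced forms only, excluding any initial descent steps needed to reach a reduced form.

D = 3117, ⌊√D⌋ = 55
descent: ρ → (19,39,-21)  [lands on river]
river: ρ → (-21,45,13)
river: ρ → (13,33,-39)
river: ρ → (-39,45,7)
river: ρ → (7,53,-11)
river: ρ → (-11,35,43)
river: ρ → (43,51,-3)
river: ρ → (-3,51,43)
river: ρ → (43,35,-11)
river: ρ → (-11,53,7)
river: ρ → (7,45,-39)
river: ρ → (-39,33,13)
river: ρ → (13,45,-21)
river: ρ → (-21,39,19)
river: ρ → (19,37,-23)
river: ρ → (-23,55,1)
river: ρ → (1,55,-23)
river: ρ → (-23,37,19)
ρ-cycle length = 18 (tail of 1 descent step not counted)

18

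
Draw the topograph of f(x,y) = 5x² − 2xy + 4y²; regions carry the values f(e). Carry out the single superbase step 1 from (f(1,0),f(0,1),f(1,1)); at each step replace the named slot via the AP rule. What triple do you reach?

start (5,4,7) = (f(1,0),f(0,1),f(1,1))
replace slot 1: 2·(4+7) − 5 = 17 → (17,4,7)

17,4,7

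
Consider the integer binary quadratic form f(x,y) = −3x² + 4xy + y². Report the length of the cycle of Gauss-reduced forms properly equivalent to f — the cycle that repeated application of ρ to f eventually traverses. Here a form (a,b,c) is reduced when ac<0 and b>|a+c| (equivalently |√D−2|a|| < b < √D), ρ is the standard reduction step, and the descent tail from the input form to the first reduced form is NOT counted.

D = 28, ⌊√D⌋ = 5
river: ρ → (1,4,-3)
river: ρ → (-3,2,2)
river: ρ → (2,2,-3)
river: ρ → (-3,4,1)
ρ-cycle length = 4 (tail of 0 descent steps not counted)

4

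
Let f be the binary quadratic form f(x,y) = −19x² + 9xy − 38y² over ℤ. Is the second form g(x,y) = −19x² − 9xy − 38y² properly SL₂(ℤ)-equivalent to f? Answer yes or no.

D₁ = -2807, D₂ = -2807
f is negative-definite; reduce −f:
−f: reduced (well bottom): (19,-9,38) with a≤c, −a<b≤a
flip sign back: reduced form of f is (-19,9,-38)
g is negative-definite; reduce −g:
−g: reduced (well bottom): (19,9,38) with a≤c, −a<b≤a
flip sign back: reduced form of g is (-19,-9,-38)
reduced forms (-19, 9, -38) vs (-19, -9, -38) ⇒ inequivalent

no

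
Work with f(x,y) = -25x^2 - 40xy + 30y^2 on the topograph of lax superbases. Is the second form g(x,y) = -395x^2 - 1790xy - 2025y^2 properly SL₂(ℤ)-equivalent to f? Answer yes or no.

D₁ = 4600, D₂ = 4600
river cycle of f (length 12): (30, 40, -25), (-25, 60, 10), (10, 60, -25), (-25, 40, 30), (30, 20, -35), (-35, 50, 15), (15, 40, -50), (-50, 60, 5), (5, 60, -50), (-50, 40, 15), … (2 more)
river cycle of g (length 12): (-25, 60, 10), (10, 60, -25), (-25, 40, 30), (30, 20, -35), (-35, 50, 15), (15, 40, -50), (-50, 60, 5), (5, 60, -50), (-50, 40, 15), (15, 50, -35), … (2 more)
cycles coincide ⇒ equivalent

yes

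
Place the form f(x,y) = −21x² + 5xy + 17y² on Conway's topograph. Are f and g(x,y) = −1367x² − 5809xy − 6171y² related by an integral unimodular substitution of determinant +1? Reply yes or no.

D₁ = 1453, D₂ = 1453
river cycle of f (length 42): (17, 29, -9), (-9, 25, 23), (23, 21, -11), (-11, 23, 21), (21, 19, -13), (-13, 33, 7), (7, 37, -3), (-3, 35, 19), (19, 3, -19), (-19, 35, 3), … (32 more)
river cycle of g (length 42): (-21, 5, 17), (17, 29, -9), (-9, 25, 23), (23, 21, -11), (-11, 23, 21), (21, 19, -13), (-13, 33, 7), (7, 37, -3), (-3, 35, 19), (19, 3, -19), … (32 more)
cycles coincide ⇒ equivalent

yes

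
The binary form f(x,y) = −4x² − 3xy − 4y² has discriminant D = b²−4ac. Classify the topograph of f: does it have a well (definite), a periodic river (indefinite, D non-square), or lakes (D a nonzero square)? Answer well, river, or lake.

D = b²−4ac = (-3)² − 4·(-4)·(-4) = -55
D < 0 ⇒ definite ⇒ every region one sign ⇒ single well

well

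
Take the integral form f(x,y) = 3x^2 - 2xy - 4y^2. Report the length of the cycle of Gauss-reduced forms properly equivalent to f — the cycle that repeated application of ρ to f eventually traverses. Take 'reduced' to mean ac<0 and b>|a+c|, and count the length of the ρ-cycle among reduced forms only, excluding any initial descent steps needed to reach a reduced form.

D = 52, ⌊√D⌋ = 7
descent: ρ → (-4,2,3)  [lands on river]
river: ρ → (3,4,-3)
river: ρ → (-3,2,4)
river: ρ → (4,6,-1)
river: ρ → (-1,6,4)
river: ρ → (4,2,-3)
river: ρ → (-3,4,3)
river: ρ → (3,2,-4)
river: ρ → (-4,6,1)
river: ρ → (1,6,-4)
ρ-cycle length = 10 (tail of 1 descent step not counted)

10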